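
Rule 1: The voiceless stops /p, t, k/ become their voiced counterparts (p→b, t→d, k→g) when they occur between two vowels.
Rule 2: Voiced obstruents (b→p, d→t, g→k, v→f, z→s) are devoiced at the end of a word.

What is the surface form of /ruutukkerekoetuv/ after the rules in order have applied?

Rule 1 (intervocalic voicing): /t/ is a voiceless stop between vowels /u/ and /u/, so it voices to [d]. /k/ is a voiceless stop between vowels /e/ and /o/, so it voices to [g]. /t/ is a voiceless stop between vowels /e/ and /u/, so it voices to [d]. /ruutukkerekoetuv/ → ruudukkeregoeduv.
Rule 2 (final devoicing): /v/ is a voiced obstruent in word-final position, so it devoices to [f]. /ruudukkeregoeduv/ → ruudukkeregoeduf.

ruudukkeregoeduf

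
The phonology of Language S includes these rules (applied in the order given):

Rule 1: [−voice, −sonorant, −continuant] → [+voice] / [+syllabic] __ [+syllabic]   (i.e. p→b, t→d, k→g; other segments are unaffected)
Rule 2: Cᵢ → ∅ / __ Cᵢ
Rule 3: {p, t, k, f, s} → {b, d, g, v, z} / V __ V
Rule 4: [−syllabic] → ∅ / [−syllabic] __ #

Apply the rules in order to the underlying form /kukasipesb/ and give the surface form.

kugazibes

Rule 1 (intervocalic voicing): /k/ is a voiceless stop between vowels /u/ and /a/, so it voices to [g]. /p/ is a voiceless stop between vowels /i/ and /e/, so it voices to [b]. /kukasipesb/ → kugasibesb.
Rule 2 (degemination): no segment meets the environment; /kugasibesb/ is unchanged.
Rule 3 (intervocalic voicing): /s/ is a voiceless obstruent between vowels /a/ and /i/, so it voices to [z]. /kugasibesb/ → kugazibesb.
Rule 4 (final cluster simplification): /b/ is the second consonant of a word-final cluster /sb/, so it deletes. /kugazibesb/ → kugazibes.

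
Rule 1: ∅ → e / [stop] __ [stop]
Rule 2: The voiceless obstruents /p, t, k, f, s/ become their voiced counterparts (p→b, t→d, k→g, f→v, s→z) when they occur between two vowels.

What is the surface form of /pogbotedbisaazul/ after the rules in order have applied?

Rule 1 (stop-cluster e-epenthesis): /g/ and /b/ form a stop–stop cluster, so [e] is inserted between them. /d/ and /b/ form a stop–stop cluster, so [e] is inserted between them. /pogbotedbisaazul/ → pogebotedebisaazul.
Rule 2 (intervocalic voicing): /t/ is a voiceless obstruent between vowels /o/ and /e/, so it voices to [d]. /s/ is a voiceless obstruent between vowels /i/ and /a/, so it voices to [z]. /pogebotedebisaazul/ → pogebodedebizaazul.

pogebodedebizaazul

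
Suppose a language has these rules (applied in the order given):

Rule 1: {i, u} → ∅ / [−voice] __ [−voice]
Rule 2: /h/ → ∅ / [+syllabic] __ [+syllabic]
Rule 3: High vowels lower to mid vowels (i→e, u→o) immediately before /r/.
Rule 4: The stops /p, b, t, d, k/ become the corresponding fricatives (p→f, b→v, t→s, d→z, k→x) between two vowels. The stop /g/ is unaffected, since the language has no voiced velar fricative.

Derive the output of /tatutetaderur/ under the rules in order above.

tattesazeror

Rule 1 (high vowel syncope): /u/ is a high vowel flanked by voiceless consonants /t/ and /t/, so it deletes. /tatutetaderur/ → tattetaderur.
Rule 2 (intervocalic h-deletion): no segment meets the environment; /tattetaderur/ is unchanged.
Rule 3 (pre-rhotic lowering): /u/ is a high vowel immediately before /r/, so it lowers to [o]. /tattetaderur/ → tattetaderor.
Rule 4 (intervocalic spirantization): /t/ is a stop between vowels /e/ and /a/, so it spirantizes to the fricative [s]. /d/ is a stop between vowels /a/ and /e/, so it spirantizes to the fricative [z]. /tattetaderor/ → tattesazeror.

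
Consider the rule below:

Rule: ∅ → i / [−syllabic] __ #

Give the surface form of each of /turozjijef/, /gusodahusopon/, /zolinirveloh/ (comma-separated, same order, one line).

/turozjijef/: the form ends in the consonant /f/, so [i] is inserted word-finally. → [turozjijefi].
/gusodahusopon/: the form ends in the consonant /n/, so [i] is inserted word-finally. → [gusodahusoponi].
/zolinirveloh/: the form ends in the consonant /h/, so [i] is inserted word-finally. → [zolinirvelohi].

turozjijefi, gusodahusoponi, zolinirvelohi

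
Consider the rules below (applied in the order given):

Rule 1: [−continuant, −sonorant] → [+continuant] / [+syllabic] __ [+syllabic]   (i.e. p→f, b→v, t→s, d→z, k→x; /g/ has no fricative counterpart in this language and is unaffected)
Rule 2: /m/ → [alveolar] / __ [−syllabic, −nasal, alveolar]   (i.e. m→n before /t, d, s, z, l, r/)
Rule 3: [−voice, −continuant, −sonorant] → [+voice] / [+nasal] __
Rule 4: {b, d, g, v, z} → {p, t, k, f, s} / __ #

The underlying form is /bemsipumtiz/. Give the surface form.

bensifundis

Rule 1 (intervocalic spirantization): /p/ is a stop between vowels /i/ and /u/, so it spirantizes to the fricative [f]. /bemsipumtiz/ → bemsifumtiz.
Rule 2 (nasal place assimilation): /m/ precedes the alveolar consonant /s/, so it assimilates in place to [n]. /m/ precedes the alveolar consonant /t/, so it assimilates in place to [n]. /bemsifumtiz/ → bensifuntiz.
Rule 3 (post-nasal voicing): /t/ is a voiceless stop immediately after the nasal /n/, so it voices to [d]. /bensifuntiz/ → bensifundiz.
Rule 4 (final devoicing): /z/ is a voiced obstruent in word-final position, so it devoices to [s]. /bensifundiz/ → bensifundis.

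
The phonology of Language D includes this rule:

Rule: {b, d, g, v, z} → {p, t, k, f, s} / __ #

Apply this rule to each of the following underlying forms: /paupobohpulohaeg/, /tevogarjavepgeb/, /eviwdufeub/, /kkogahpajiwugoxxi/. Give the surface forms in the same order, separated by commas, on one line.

/paupobohpulohaeg/: /g/ is a voiced obstruent in word-final position, so it devoices to [k]. → [paupobohpulohaek].
/tevogarjavepgeb/: /b/ is a voiced obstruent in word-final position, so it devoices to [p]. → [tevogarjavepgep].
/eviwdufeub/: /b/ is a voiced obstruent in word-final position, so it devoices to [p]. → [eviwdufeup].
/kkogahpajiwugoxxi/: the rule's environment is not met; surfaces unchanged as [kkogahpajiwugoxxi].

paupobohpulohaek, tevogarjavepgep, eviwdufeup, kkogahpajiwugoxxi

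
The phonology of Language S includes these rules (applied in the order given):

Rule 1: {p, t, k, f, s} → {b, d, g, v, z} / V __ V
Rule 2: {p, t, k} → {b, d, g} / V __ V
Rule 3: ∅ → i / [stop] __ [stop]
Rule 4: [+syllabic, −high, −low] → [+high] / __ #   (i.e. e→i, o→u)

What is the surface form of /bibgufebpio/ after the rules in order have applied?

bibiguvebipiu

Rule 1 (intervocalic voicing): /f/ is a voiceless obstruent between vowels /u/ and /e/, so it voices to [v]. /bibgufebpio/ → bibguvebpio.
Rule 2 (intervocalic voicing): no segment meets the environment; /bibguvebpio/ is unchanged.
Rule 3 (stop-cluster i-epenthesis): /b/ and /g/ form a stop–stop cluster, so [i] is inserted between them. /b/ and /p/ form a stop–stop cluster, so [i] is inserted between them. /bibguvebpio/ → bibiguvebipio.
Rule 4 (final vowel raising): /o/ is a mid vowel in word-final position, so it raises to [u]. /bibiguvebipio/ → bibiguvebipiu.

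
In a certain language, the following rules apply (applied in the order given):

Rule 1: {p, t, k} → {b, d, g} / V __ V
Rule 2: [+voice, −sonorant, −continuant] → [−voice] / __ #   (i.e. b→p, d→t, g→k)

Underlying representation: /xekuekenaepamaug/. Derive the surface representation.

xeguegenaebamauk

Rule 1 (intervocalic voicing): /k/ is a voiceless stop between vowels /e/ and /u/, so it voices to [g]. /k/ is a voiceless stop between vowels /e/ and /e/, so it voices to [g]. /p/ is a voiceless stop between vowels /e/ and /a/, so it voices to [b]. /xekuekenaepamaug/ → xeguegenaebamaug.
Rule 2 (final devoicing): /g/ is a voiced stop in word-final position, so it devoices to [k]. /xeguegenaebamaug/ → xeguegenaebamauk.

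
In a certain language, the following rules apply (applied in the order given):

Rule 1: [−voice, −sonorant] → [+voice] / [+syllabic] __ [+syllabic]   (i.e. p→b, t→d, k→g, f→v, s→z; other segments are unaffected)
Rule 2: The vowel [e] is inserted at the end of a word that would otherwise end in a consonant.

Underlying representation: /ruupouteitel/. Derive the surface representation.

ruuboudeidele

Rule 1 (intervocalic voicing): /p/ is a voiceless obstruent between vowels /u/ and /o/, so it voices to [b]. /t/ is a voiceless obstruent between vowels /u/ and /e/, so it voices to [d]. /t/ is a voiceless obstruent between vowels /i/ and /e/, so it voices to [d]. /ruupouteitel/ → ruuboudeidel.
Rule 2 (final e-epenthesis): the form ends in the consonant /l/, so [e] is inserted word-finally. /ruuboudeidel/ → ruuboudeidele.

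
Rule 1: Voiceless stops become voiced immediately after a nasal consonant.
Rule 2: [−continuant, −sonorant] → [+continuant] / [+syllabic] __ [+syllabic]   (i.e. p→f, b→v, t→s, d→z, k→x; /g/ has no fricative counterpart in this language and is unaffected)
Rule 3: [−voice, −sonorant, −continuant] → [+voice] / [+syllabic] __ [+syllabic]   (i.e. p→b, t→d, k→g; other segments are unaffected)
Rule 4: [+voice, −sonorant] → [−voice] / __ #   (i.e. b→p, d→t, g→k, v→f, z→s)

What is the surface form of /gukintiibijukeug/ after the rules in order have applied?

guxindiivijuxeuk

Rule 1 (post-nasal voicing): /t/ is a voiceless stop immediately after the nasal /n/, so it voices to [d]. /gukintiibijukeug/ → gukindiibijukeug.
Rule 2 (intervocalic spirantization): /k/ is a stop between vowels /u/ and /i/, so it spirantizes to the fricative [x]. /b/ is a stop between vowels /i/ and /i/, so it spirantizes to the fricative [v]. /k/ is a stop between vowels /u/ and /e/, so it spirantizes to the fricative [x]. /gukindiibijukeug/ → guxindiivijuxeug.
Rule 3 (intervocalic voicing): no segment meets the environment; /guxindiivijuxeug/ is unchanged.
Rule 4 (final devoicing): /g/ is a voiced obstruent in word-final position, so it devoices to [k]. /guxindiivijuxeug/ → guxindiivijuxeuk.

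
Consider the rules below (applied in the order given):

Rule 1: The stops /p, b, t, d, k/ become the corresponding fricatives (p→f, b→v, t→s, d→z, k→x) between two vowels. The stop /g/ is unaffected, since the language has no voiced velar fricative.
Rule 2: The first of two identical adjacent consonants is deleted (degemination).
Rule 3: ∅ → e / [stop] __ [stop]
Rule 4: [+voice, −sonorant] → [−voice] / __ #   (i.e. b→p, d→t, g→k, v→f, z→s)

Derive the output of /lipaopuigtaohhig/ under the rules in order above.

lifaofuigetaohik

Rule 1 (intervocalic spirantization): /p/ is a stop between vowels /i/ and /a/, so it spirantizes to the fricative [f]. /p/ is a stop between vowels /o/ and /u/, so it spirantizes to the fricative [f]. /lipaopuigtaohhig/ → lifaofuigtaohhig.
Rule 2 (degemination): /hh/ is a geminate; the first /h/ deletes. /lifaofuigtaohhig/ → lifaofuigtaohig.
Rule 3 (stop-cluster e-epenthesis): /g/ and /t/ form a stop–stop cluster, so [e] is inserted between them. /lifaofuigtaohig/ → lifaofuigetaohig.
Rule 4 (final devoicing): /g/ is a voiced obstruent in word-final position, so it devoices to [k]. /lifaofuigetaohig/ → lifaofuigetaohik.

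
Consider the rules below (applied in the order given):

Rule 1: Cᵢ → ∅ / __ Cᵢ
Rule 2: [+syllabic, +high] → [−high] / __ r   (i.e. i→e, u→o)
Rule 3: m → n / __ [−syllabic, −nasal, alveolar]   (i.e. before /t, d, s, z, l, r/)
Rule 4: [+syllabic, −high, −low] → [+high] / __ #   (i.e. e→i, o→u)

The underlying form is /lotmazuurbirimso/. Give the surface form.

lotmazuorberinsu

Rule 1 (degemination): no segment meets the environment; /lotmazuurbirimso/ is unchanged.
Rule 2 (pre-rhotic lowering): /u/ is a high vowel immediately before /r/, so it lowers to [o]. /i/ is a high vowel immediately before /r/, so it lowers to [e]. /lotmazuurbirimso/ → lotmazuorberimso.
Rule 3 (nasal place assimilation): /m/ precedes the alveolar consonant /s/, so it assimilates in place to [n]. /lotmazuorberimso/ → lotmazuorberinso.
Rule 4 (final vowel raising): /o/ is a mid vowel in word-final position, so it raises to [u]. /lotmazuorberinso/ → lotmazuorberinsu.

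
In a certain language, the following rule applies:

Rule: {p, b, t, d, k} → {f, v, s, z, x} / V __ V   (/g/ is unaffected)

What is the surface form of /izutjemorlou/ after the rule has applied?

izutjemorlou

No segment of /izutjemorlou/ meets the structural description of the rule, so the form surfaces unchanged.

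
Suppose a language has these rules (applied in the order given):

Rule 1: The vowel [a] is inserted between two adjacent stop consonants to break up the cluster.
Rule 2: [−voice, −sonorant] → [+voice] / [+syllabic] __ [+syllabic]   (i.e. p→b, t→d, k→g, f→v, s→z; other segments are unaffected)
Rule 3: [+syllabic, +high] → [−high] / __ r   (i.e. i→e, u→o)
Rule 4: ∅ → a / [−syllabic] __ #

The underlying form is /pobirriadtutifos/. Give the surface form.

poberriadadudivosa

Rule 1 (stop-cluster a-epenthesis): /d/ and /t/ form a stop–stop cluster, so [a] is inserted between them. /pobirriadtutifos/ → pobirriadatutifos.
Rule 2 (intervocalic voicing): /t/ is a voiceless obstruent between vowels /a/ and /u/, so it voices to [d]. /t/ is a voiceless obstruent between vowels /u/ and /i/, so it voices to [d]. /f/ is a voiceless obstruent between vowels /i/ and /o/, so it voices to [v]. /pobirriadatutifos/ → pobirriadadudivos.
Rule 3 (pre-rhotic lowering): /i/ is a high vowel immediately before /r/, so it lowers to [e]. /pobirriadadudivos/ → poberriadadudivos.
Rule 4 (final a-epenthesis): the form ends in the consonant /s/, so [a] is inserted word-finally. /poberriadadudivos/ → poberriadadudivosa.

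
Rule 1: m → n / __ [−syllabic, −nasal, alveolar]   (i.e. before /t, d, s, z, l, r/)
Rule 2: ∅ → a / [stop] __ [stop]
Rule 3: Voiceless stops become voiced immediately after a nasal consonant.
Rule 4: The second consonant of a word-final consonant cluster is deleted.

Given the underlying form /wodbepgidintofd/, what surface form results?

wodabepagidindof

Rule 1 (nasal place assimilation): no segment meets the environment; /wodbepgidintofd/ is unchanged.
Rule 2 (stop-cluster a-epenthesis): /d/ and /b/ form a stop–stop cluster, so [a] is inserted between them. /p/ and /g/ form a stop–stop cluster, so [a] is inserted between them. /wodbepgidintofd/ → wodabepagidintofd.
Rule 3 (post-nasal voicing): /t/ is a voiceless stop immediately after the nasal /n/, so it voices to [d]. /wodabepagidintofd/ → wodabepagidindofd.
Rule 4 (final cluster simplification): /d/ is the second consonant of a word-final cluster /fd/, so it deletes. /wodabepagidindofd/ → wodabepagidindof.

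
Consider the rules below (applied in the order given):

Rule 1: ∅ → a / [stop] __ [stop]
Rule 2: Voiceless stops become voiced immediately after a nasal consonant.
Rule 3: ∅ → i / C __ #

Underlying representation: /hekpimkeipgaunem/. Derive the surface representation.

hekapimgeipagaunemi

Rule 1 (stop-cluster a-epenthesis): /k/ and /p/ form a stop–stop cluster, so [a] is inserted between them. /p/ and /g/ form a stop–stop cluster, so [a] is inserted between them. /hekpimkeipgaunem/ → hekapimkeipagaunem.
Rule 2 (post-nasal voicing): /k/ is a voiceless stop immediately after the nasal /m/, so it voices to [g]. /hekapimkeipagaunem/ → hekapimgeipagaunem.
Rule 3 (final i-epenthesis): the form ends in the consonant /m/, so [i] is inserted word-finally. /hekapimgeipagaunem/ → hekapimgeipagaunemi.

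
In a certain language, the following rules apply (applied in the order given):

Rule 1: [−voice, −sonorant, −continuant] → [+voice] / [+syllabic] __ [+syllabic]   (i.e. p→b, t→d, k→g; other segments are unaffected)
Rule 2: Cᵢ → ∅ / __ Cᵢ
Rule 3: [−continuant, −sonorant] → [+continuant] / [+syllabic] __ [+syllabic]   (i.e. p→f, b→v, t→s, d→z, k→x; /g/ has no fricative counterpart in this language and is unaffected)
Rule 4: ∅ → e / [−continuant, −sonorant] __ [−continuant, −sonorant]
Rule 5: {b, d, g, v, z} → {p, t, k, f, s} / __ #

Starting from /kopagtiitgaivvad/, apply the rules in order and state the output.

kovagetiitegaivat

Rule 1 (intervocalic voicing): /p/ is a voiceless stop between vowels /o/ and /a/, so it voices to [b]. /kopagtiitgaivvad/ → kobagtiitgaivvad.
Rule 2 (degemination): /vv/ is a geminate; the first /v/ deletes. /kobagtiitgaivvad/ → kobagtiitgaivad.
Rule 3 (intervocalic spirantization): /b/ is a stop between vowels /o/ and /a/, so it spirantizes to the fricative [v]. /kobagtiitgaivad/ → kovagtiitgaivad.
Rule 4 (stop-cluster e-epenthesis): /g/ and /t/ form a stop–stop cluster, so [e] is inserted between them. /t/ and /g/ form a stop–stop cluster, so [e] is inserted between them. /kovagtiitgaivad/ → kovagetiitegaivad.
Rule 5 (final devoicing): /d/ is a voiced obstruent in word-final position, so it devoices to [t]. /kovagetiitegaivad/ → kovagetiitegaivat.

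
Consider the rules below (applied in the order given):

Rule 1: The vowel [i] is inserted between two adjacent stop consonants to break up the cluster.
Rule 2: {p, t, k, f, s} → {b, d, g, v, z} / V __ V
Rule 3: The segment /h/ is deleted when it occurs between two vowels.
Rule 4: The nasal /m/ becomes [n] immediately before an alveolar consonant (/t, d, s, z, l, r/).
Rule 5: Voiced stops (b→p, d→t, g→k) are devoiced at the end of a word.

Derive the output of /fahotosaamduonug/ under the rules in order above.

Rule 1 (stop-cluster i-epenthesis): no segment meets the environment; /fahotosaamduonug/ is unchanged.
Rule 2 (intervocalic voicing): /t/ is a voiceless obstruent between vowels /o/ and /o/, so it voices to [d]. /s/ is a voiceless obstruent between vowels /o/ and /a/, so it voices to [z]. /fahotosaamduonug/ → fahodozaamduonug.
Rule 3 (intervocalic h-deletion): /h/ occurs between vowels /a/ and /o/, so it deletes. /fahodozaamduonug/ → faodozaamduonug.
Rule 4 (nasal place assimilation): /m/ precedes the alveolar consonant /d/, so it assimilates in place to [n]. /faodozaamduonug/ → faodozaanduonug.
Rule 5 (final devoicing): /g/ is a voiced stop in word-final position, so it devoices to [k]. /faodozaanduonug/ → faodozaanduonuk.

faodozaanduonuk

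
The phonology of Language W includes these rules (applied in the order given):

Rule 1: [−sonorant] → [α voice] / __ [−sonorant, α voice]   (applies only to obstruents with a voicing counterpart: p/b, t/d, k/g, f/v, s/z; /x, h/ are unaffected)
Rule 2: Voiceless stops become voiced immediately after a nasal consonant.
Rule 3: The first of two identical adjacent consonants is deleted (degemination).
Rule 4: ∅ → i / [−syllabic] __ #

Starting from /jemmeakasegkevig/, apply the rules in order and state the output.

jemeakasekevigi

Rule 1 (regressive voicing assimilation): /g/ precedes the voiceless obstruent /k/, so it devoices to [k] by assimilation. /jemmeakasegkevig/ → jemmeakasekkevig.
Rule 2 (post-nasal voicing): no segment meets the environment; /jemmeakasekkevig/ is unchanged.
Rule 3 (degemination): /mm/ is a geminate; the first /m/ deletes. /kk/ is a geminate; the first /k/ deletes. /jemmeakasekkevig/ → jemeakasekevig.
Rule 4 (final i-epenthesis): the form ends in the consonant /g/, so [i] is inserted word-finally. /jemeakasekevig/ → jemeakasekevigi.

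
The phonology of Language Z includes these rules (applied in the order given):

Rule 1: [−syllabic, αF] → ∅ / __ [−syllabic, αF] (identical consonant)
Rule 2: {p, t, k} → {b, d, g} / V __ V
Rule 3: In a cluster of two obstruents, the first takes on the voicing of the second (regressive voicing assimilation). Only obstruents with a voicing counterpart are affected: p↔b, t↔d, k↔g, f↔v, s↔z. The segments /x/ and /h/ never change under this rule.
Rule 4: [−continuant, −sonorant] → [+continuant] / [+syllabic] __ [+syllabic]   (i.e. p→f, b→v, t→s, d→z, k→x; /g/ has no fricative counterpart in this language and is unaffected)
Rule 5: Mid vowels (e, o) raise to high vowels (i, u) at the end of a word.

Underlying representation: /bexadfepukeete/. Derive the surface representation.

Rule 1 (degemination): no segment meets the environment; /bexadfepukeete/ is unchanged.
Rule 2 (intervocalic voicing): /p/ is a voiceless stop between vowels /e/ and /u/, so it voices to [b]. /k/ is a voiceless stop between vowels /u/ and /e/, so it voices to [g]. /t/ is a voiceless stop between vowels /e/ and /e/, so it voices to [d]. /bexadfepukeete/ → bexadfebugeede.
Rule 3 (regressive voicing assimilation): /d/ precedes the voiceless obstruent /f/, so it devoices to [t] by assimilation. /bexadfebugeede/ → bexatfebugeede.
Rule 4 (intervocalic spirantization): /b/ is a stop between vowels /e/ and /u/, so it spirantizes to the fricative [v]. /d/ is a stop between vowels /e/ and /e/, so it spirantizes to the fricative [z]. /bexatfebugeede/ → bexatfevugeeze.
Rule 5 (final vowel raising): /e/ is a mid vowel in word-final position, so it raises to [i]. /bexatfevugeeze/ → bexatfevugeezi.

bexatfevugeezi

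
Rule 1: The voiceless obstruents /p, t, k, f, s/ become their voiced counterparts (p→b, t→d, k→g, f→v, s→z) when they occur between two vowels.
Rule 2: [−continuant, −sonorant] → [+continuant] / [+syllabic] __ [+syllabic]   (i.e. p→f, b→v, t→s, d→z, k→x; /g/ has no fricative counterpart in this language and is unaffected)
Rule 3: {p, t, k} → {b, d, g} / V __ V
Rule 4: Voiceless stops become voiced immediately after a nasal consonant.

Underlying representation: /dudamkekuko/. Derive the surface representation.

duzamgegugo

Rule 1 (intervocalic voicing): /k/ is a voiceless obstruent between vowels /e/ and /u/, so it voices to [g]. /k/ is a voiceless obstruent between vowels /u/ and /o/, so it voices to [g]. /dudamkekuko/ → dudamkegugo.
Rule 2 (intervocalic spirantization): /d/ is a stop between vowels /u/ and /a/, so it spirantizes to the fricative [z]. /dudamkegugo/ → duzamkegugo.
Rule 3 (intervocalic voicing): no segment meets the environment; /duzamkegugo/ is unchanged.
Rule 4 (post-nasal voicing): /k/ is a voiceless stop immediately after the nasal /m/, so it voices to [g]. /duzamkegugo/ → duzamgegugo.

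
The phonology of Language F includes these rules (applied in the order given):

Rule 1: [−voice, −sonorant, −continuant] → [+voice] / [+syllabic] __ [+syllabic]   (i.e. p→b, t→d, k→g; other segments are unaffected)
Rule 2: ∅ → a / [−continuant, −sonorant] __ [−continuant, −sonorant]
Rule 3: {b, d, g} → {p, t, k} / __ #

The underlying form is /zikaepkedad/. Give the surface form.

Rule 1 (intervocalic voicing): /k/ is a voiceless stop between vowels /i/ and /a/, so it voices to [g]. /zikaepkedad/ → zigaepkedad.
Rule 2 (stop-cluster a-epenthesis): /p/ and /k/ form a stop–stop cluster, so [a] is inserted between them. /zigaepkedad/ → zigaepakedad.
Rule 3 (final devoicing): /d/ is a voiced stop in word-final position, so it devoices to [t]. /zigaepakedad/ → zigaepakedat.

zigaepakedat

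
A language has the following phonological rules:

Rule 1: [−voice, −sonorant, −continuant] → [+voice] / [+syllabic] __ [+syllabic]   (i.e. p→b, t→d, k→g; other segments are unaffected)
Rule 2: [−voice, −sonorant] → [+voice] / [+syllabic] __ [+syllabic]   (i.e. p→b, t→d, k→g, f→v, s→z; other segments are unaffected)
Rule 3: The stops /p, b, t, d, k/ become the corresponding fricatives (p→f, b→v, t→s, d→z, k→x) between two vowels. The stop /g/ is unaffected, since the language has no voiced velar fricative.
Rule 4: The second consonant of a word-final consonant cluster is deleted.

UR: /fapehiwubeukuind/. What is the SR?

favehiwuveuguin

Rule 1 (intervocalic voicing): /p/ is a voiceless stop between vowels /a/ and /e/, so it voices to [b]. /k/ is a voiceless stop between vowels /u/ and /u/, so it voices to [g]. /fapehiwubeukuind/ → fabehiwubeuguind.
Rule 2 (intervocalic voicing): no segment meets the environment; /fabehiwubeuguind/ is unchanged.
Rule 3 (intervocalic spirantization): /b/ is a stop between vowels /a/ and /e/, so it spirantizes to the fricative [v]. /b/ is a stop between vowels /u/ and /e/, so it spirantizes to the fricative [v]. /fabehiwubeuguind/ → favehiwuveuguind.
Rule 4 (final cluster simplification): /d/ is the second consonant of a word-final cluster /nd/, so it deletes. /favehiwuveuguind/ → favehiwuveuguin.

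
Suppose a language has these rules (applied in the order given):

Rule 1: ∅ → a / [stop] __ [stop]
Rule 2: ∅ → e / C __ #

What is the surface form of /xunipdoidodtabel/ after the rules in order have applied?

xunipadoidodatabele

Rule 1 (stop-cluster a-epenthesis): /p/ and /d/ form a stop–stop cluster, so [a] is inserted between them. /d/ and /t/ form a stop–stop cluster, so [a] is inserted between them. /xunipdoidodtabel/ → xunipadoidodatabel.
Rule 2 (final e-epenthesis): the form ends in the consonant /l/, so [e] is inserted word-finally. /xunipadoidodatabel/ → xunipadoidodatabele.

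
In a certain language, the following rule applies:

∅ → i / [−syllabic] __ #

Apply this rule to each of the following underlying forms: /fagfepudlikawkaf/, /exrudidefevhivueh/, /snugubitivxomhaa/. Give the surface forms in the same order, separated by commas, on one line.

fagfepudlikawkafi, exrudidefevhivuehi, snugubitivxomhaa

/fagfepudlikawkaf/: the form ends in the consonant /f/, so [i] is inserted word-finally. → [fagfepudlikawkafi].
/exrudidefevhivueh/: the form ends in the consonant /h/, so [i] is inserted word-finally. → [exrudidefevhivuehi].
/snugubitivxomhaa/: the rule's environment is not met; surfaces unchanged as [snugubitivxomhaa].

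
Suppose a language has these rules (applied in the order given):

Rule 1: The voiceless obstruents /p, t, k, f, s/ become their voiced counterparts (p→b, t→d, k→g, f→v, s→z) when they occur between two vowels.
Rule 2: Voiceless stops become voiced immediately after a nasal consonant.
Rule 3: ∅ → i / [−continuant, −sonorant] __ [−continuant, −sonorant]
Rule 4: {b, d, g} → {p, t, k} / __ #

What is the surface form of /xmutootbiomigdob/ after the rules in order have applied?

xmudootibiomigidop

Rule 1 (intervocalic voicing): /t/ is a voiceless obstruent between vowels /u/ and /o/, so it voices to [d]. /xmutootbiomigdob/ → xmudootbiomigdob.
Rule 2 (post-nasal voicing): no segment meets the environment; /xmudootbiomigdob/ is unchanged.
Rule 3 (stop-cluster i-epenthesis): /t/ and /b/ form a stop–stop cluster, so [i] is inserted between them. /g/ and /d/ form a stop–stop cluster, so [i] is inserted between them. /xmudootbiomigdob/ → xmudootibiomigidob.
Rule 4 (final devoicing): /b/ is a voiced stop in word-final position, so it devoices to [p]. /xmudootibiomigidob/ → xmudootibiomigidop.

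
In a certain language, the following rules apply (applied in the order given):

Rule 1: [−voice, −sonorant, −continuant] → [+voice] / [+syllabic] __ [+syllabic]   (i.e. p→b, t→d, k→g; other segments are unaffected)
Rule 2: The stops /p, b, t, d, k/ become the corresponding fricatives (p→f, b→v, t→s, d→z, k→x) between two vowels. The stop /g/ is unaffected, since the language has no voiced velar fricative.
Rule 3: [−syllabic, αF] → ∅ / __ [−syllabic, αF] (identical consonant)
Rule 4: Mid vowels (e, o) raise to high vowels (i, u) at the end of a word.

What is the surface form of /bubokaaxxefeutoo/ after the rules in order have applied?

Rule 1 (intervocalic voicing): /k/ is a voiceless stop between vowels /o/ and /a/, so it voices to [g]. /t/ is a voiceless stop between vowels /u/ and /o/, so it voices to [d]. /bubokaaxxefeutoo/ → bubogaaxxefeudoo.
Rule 2 (intervocalic spirantization): /b/ is a stop between vowels /u/ and /o/, so it spirantizes to the fricative [v]. /d/ is a stop between vowels /u/ and /o/, so it spirantizes to the fricative [z]. /bubogaaxxefeudoo/ → buvogaaxxefeuzoo.
Rule 3 (degemination): /xx/ is a geminate; the first /x/ deletes. /buvogaaxxefeuzoo/ → buvogaaxefeuzoo.
Rule 4 (final vowel raising): /o/ is a mid vowel in word-final position, so it raises to [u]. /buvogaaxefeuzoo/ → buvogaaxefeuzou.

buvogaaxefeuzou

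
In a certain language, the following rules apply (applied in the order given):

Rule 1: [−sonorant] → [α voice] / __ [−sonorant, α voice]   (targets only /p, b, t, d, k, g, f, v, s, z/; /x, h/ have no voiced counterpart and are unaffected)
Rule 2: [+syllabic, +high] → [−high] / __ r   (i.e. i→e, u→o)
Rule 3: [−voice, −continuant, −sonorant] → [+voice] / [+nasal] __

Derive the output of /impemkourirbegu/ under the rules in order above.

Rule 1 (regressive voicing assimilation): no segment meets the environment; /impemkourirbegu/ is unchanged.
Rule 2 (pre-rhotic lowering): /u/ is a high vowel immediately before /r/, so it lowers to [o]. /i/ is a high vowel immediately before /r/, so it lowers to [e]. /impemkourirbegu/ → impemkoorerbegu.
Rule 3 (post-nasal voicing): /p/ is a voiceless stop immediately after the nasal /m/, so it voices to [b]. /k/ is a voiceless stop immediately after the nasal /m/, so it voices to [g]. /impemkoorerbegu/ → imbemgoorerbegu.

imbemgoorerbegu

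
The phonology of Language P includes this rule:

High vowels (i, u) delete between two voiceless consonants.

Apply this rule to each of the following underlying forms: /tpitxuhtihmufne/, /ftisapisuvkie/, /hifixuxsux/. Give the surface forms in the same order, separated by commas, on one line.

tptxhthmufne, ftsapsuvkie, hfxxsx

/tpitxuhtihmufne/: /i/ is a high vowel flanked by voiceless consonants /p/ and /t/, so it deletes. /u/ is a high vowel flanked by voiceless consonants /x/ and /h/, so it deletes. /i/ is a high vowel flanked by voiceless consonants /t/ and /h/, so it deletes. → [tptxhthmufne].
/ftisapisuvkie/: /i/ is a high vowel flanked by voiceless consonants /t/ and /s/, so it deletes. /i/ is a high vowel flanked by voiceless consonants /p/ and /s/, so it deletes. → [ftsapsuvkie].
/hifixuxsux/: /i/ is a high vowel flanked by voiceless consonants /h/ and /f/, so it deletes. /i/ is a high vowel flanked by voiceless consonants /f/ and /x/, so it deletes. /u/ is a high vowel flanked by voiceless consonants /x/ and /x/, so it deletes. /u/ is a high vowel flanked by voiceless consonants /s/ and /x/, so it deletes. → [hfxxsx].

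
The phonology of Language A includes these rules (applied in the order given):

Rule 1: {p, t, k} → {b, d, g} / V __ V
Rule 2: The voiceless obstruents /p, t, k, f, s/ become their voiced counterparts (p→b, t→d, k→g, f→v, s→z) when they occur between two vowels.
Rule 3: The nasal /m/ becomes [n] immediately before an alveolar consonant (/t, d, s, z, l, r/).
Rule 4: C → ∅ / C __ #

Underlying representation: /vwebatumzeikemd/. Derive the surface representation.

vwebadunzeigen

Rule 1 (intervocalic voicing): /t/ is a voiceless stop between vowels /a/ and /u/, so it voices to [d]. /k/ is a voiceless stop between vowels /i/ and /e/, so it voices to [g]. /vwebatumzeikemd/ → vwebadumzeigemd.
Rule 2 (intervocalic voicing): no segment meets the environment; /vwebadumzeigemd/ is unchanged.
Rule 3 (nasal place assimilation): /m/ precedes the alveolar consonant /z/, so it assimilates in place to [n]. /m/ precedes the alveolar consonant /d/, so it assimilates in place to [n]. /vwebadumzeigemd/ → vwebadunzeigend.
Rule 4 (final cluster simplification): /d/ is the second consonant of a word-final cluster /nd/, so it deletes. /vwebadunzeigend/ → vwebadunzeigen.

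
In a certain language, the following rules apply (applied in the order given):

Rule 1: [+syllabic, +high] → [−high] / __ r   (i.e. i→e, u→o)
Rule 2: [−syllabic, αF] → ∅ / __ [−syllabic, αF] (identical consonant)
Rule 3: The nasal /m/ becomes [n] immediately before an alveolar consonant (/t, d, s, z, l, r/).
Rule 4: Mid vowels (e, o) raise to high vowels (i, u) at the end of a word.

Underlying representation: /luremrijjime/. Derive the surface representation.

lorenrijimi

Rule 1 (pre-rhotic lowering): /u/ is a high vowel immediately before /r/, so it lowers to [o]. /luremrijjime/ → loremrijjime.
Rule 2 (degemination): /jj/ is a geminate; the first /j/ deletes. /loremrijjime/ → loremrijime.
Rule 3 (nasal place assimilation): /m/ precedes the alveolar consonant /r/, so it assimilates in place to [n]. /loremrijime/ → lorenrijime.
Rule 4 (final vowel raising): /e/ is a mid vowel in word-final position, so it raises to [i]. /lorenrijime/ → lorenrijimi.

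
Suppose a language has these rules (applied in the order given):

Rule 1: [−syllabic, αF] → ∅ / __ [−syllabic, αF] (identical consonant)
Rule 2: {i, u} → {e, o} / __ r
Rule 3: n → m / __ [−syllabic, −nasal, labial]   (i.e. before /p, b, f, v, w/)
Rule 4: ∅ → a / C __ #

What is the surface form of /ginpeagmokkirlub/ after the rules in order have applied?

Rule 1 (degemination): /kk/ is a geminate; the first /k/ deletes. /ginpeagmokkirlub/ → ginpeagmokirlub.
Rule 2 (pre-rhotic lowering): /i/ is a high vowel immediately before /r/, so it lowers to [e]. /ginpeagmokirlub/ → ginpeagmokerlub.
Rule 3 (nasal place assimilation): /n/ precedes the labial consonant /p/, so it assimilates in place to [m]. /ginpeagmokerlub/ → gimpeagmokerlub.
Rule 4 (final a-epenthesis): the form ends in the consonant /b/, so [a] is inserted word-finally. /gimpeagmokerlub/ → gimpeagmokerluba.

gimpeagmokerluba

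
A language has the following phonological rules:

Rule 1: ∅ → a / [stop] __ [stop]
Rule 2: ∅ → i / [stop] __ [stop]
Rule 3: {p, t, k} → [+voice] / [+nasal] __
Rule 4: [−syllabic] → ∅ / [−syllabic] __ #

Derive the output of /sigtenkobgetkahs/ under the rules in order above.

Rule 1 (stop-cluster a-epenthesis): /g/ and /t/ form a stop–stop cluster, so [a] is inserted between them. /b/ and /g/ form a stop–stop cluster, so [a] is inserted between them. /t/ and /k/ form a stop–stop cluster, so [a] is inserted between them. /sigtenkobgetkahs/ → sigatenkobagetakahs.
Rule 2 (stop-cluster i-epenthesis): no segment meets the environment; /sigatenkobagetakahs/ is unchanged.
Rule 3 (post-nasal voicing): /k/ is a voiceless stop immediately after the nasal /n/, so it voices to [g]. /sigatenkobagetakahs/ → sigatengobagetakahs.
Rule 4 (final cluster simplification): /s/ is the second consonant of a word-final cluster /hs/, so it deletes. /sigatengobagetakahs/ → sigatengobagetakah.

sigatengobagetakah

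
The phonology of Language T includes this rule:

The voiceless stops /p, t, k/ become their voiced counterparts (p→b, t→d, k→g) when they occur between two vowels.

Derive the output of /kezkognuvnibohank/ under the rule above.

kezkognuvnibohank

No segment of /kezkognuvnibohank/ meets the structural description of the rule, so the form surfaces unchanged.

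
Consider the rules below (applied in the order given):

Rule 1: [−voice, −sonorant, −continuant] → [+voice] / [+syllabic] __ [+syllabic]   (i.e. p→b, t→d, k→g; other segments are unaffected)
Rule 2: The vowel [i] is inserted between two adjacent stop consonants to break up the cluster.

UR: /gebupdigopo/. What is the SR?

Rule 1 (intervocalic voicing): /p/ is a voiceless stop between vowels /o/ and /o/, so it voices to [b]. /gebupdigopo/ → gebupdigobo.
Rule 2 (stop-cluster i-epenthesis): /p/ and /d/ form a stop–stop cluster, so [i] is inserted between them. /gebupdigobo/ → gebupidigobo.

gebupidigobo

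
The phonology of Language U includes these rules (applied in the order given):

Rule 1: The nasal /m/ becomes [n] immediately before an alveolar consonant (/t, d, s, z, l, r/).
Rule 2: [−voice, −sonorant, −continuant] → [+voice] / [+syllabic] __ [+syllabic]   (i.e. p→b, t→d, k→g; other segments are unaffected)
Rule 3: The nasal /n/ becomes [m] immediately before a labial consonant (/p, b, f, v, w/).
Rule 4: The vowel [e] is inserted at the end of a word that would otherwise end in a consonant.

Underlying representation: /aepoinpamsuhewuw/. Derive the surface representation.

Rule 1 (nasal place assimilation): /m/ precedes the alveolar consonant /s/, so it assimilates in place to [n]. /aepoinpamsuhewuw/ → aepoinpansuhewuw.
Rule 2 (intervocalic voicing): /p/ is a voiceless stop between vowels /e/ and /o/, so it voices to [b]. /aepoinpansuhewuw/ → aeboinpansuhewuw.
Rule 3 (nasal place assimilation): /n/ precedes the labial consonant /p/, so it assimilates in place to [m]. /aeboinpansuhewuw/ → aeboimpansuhewuw.
Rule 4 (final e-epenthesis): the form ends in the consonant /w/, so [e] is inserted word-finally. /aeboimpansuhewuw/ → aeboimpansuhewuwe.

aeboimpansuhewuwe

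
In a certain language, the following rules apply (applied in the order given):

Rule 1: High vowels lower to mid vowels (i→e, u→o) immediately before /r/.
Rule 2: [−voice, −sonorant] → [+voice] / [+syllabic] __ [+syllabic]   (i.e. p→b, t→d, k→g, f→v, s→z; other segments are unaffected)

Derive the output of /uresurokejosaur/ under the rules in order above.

Rule 1 (pre-rhotic lowering): /u/ is a high vowel immediately before /r/, so it lowers to [o]. /u/ is a high vowel immediately before /r/, so it lowers to [o]. /u/ is a high vowel immediately before /r/, so it lowers to [o]. /uresurokejosaur/ → oresorokejosaor.
Rule 2 (intervocalic voicing): /s/ is a voiceless obstruent between vowels /e/ and /o/, so it voices to [z]. /k/ is a voiceless obstruent between vowels /o/ and /e/, so it voices to [g]. /s/ is a voiceless obstruent between vowels /o/ and /a/, so it voices to [z]. /oresorokejosaor/ → orezorogejozaor.

orezorogejozaor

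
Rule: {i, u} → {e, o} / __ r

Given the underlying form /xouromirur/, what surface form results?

/u/ is a high vowel immediately before /r/, so it lowers to [o].
/i/ is a high vowel immediately before /r/, so it lowers to [e].
/u/ is a high vowel immediately before /r/, so it lowers to [o].
Surface form: [xooromeror].

xooromeror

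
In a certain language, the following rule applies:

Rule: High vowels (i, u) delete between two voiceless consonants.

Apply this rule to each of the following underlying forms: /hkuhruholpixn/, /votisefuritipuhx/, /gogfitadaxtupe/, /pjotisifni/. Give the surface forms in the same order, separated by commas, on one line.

hkhruholpxn, votsefuritphx, gogftadaxtpe, pjotsfni

/hkuhruholpixn/: /u/ is a high vowel flanked by voiceless consonants /k/ and /h/, so it deletes. /i/ is a high vowel flanked by voiceless consonants /p/ and /x/, so it deletes. → [hkhruholpxn].
/votisefuritipuhx/: /i/ is a high vowel flanked by voiceless consonants /t/ and /s/, so it deletes. /i/ is a high vowel flanked by voiceless consonants /t/ and /p/, so it deletes. /u/ is a high vowel flanked by voiceless consonants /p/ and /h/, so it deletes. → [votsefuritphx].
/gogfitadaxtupe/: /i/ is a high vowel flanked by voiceless consonants /f/ and /t/, so it deletes. /u/ is a high vowel flanked by voiceless consonants /t/ and /p/, so it deletes. → [gogftadaxtpe].
/pjotisifni/: /i/ is a high vowel flanked by voiceless consonants /t/ and /s/, so it deletes. /i/ is a high vowel flanked by voiceless consonants /s/ and /f/, so it deletes. → [pjotsfni].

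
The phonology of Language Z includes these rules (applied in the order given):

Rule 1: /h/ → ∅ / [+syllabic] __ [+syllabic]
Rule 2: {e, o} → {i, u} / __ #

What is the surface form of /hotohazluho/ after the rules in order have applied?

hotoazluu

Rule 1 (intervocalic h-deletion): /h/ occurs between vowels /o/ and /a/, so it deletes. /h/ occurs between vowels /u/ and /o/, so it deletes. /hotohazluho/ → hotoazluo.
Rule 2 (final vowel raising): /o/ is a mid vowel in word-final position, so it raises to [u]. /hotoazluo/ → hotoazluu.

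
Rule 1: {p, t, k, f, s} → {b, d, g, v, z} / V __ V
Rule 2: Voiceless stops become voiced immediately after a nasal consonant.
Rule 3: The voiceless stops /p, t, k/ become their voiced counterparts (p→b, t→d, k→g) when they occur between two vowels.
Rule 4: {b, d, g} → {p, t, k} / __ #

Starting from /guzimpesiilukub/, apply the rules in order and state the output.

Rule 1 (intervocalic voicing): /s/ is a voiceless obstruent between vowels /e/ and /i/, so it voices to [z]. /k/ is a voiceless obstruent between vowels /u/ and /u/, so it voices to [g]. /guzimpesiilukub/ → guzimpeziilugub.
Rule 2 (post-nasal voicing): /p/ is a voiceless stop immediately after the nasal /m/, so it voices to [b]. /guzimpeziilugub/ → guzimbeziilugub.
Rule 3 (intervocalic voicing): no segment meets the environment; /guzimbeziilugub/ is unchanged.
Rule 4 (final devoicing): /b/ is a voiced stop in word-final position, so it devoices to [p]. /guzimbeziilugub/ → guzimbeziilugup.

guzimbeziilugup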